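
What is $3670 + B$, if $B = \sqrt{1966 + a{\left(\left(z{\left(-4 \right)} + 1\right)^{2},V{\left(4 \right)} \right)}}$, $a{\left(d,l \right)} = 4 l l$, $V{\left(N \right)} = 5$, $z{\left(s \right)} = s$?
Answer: $3670 + \sqrt{2066} \approx 3715.5$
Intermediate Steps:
$a{\left(d,l \right)} = 4 l^{2}$
$B = \sqrt{2066}$ ($B = \sqrt{1966 + 4 \cdot 5^{2}} = \sqrt{1966 + 4 \cdot 25} = \sqrt{1966 + 100} = \sqrt{2066} \approx 45.453$)
$3670 + B = 3670 + \sqrt{2066}$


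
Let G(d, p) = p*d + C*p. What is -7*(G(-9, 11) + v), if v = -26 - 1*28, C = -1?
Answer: 1148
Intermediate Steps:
G(d, p) = -p + d*p (G(d, p) = p*d - p = d*p - p = -p + d*p)
v = -54 (v = -26 - 28 = -54)
-7*(G(-9, 11) + v) = -7*(11*(-1 - 9) - 54) = -7*(11*(-10) - 54) = -7*(-110 - 54) = -7*(-164) = 1148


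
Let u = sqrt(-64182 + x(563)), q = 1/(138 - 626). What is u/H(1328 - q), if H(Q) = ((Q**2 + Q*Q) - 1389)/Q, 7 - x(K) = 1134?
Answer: 158127860*I*sqrt(65309)/419822853217 ≈ 0.096256*I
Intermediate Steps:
q = -1/488 (q = 1/(-488) = -1/488 ≈ -0.0020492)
x(K) = -1127 (x(K) = 7 - 1*1134 = 7 - 1134 = -1127)
u = I*sqrt(65309) (u = sqrt(-64182 - 1127) = sqrt(-65309) = I*sqrt(65309) ≈ 255.56*I)
H(Q) = (-1389 + 2*Q**2)/Q (H(Q) = ((Q**2 + Q**2) - 1389)/Q = (2*Q**2 - 1389)/Q = (-1389 + 2*Q**2)/Q)
u/H(1328 - q) = (I*sqrt(65309))/(-1389/(1328 - 1*(-1/488)) + 2*(1328 - 1*(-1/488))) = (I*sqrt(65309))/(-1389/(1328 + 1/488) + 2*(1328 + 1/488)) = (I*sqrt(65309))/(-1389/648065/488 + 2*(648065/488)) = (I*sqrt(65309))/(-1389*488/648065 + 648065/244) = (I*sqrt(65309))/(-677832/648065 + 648065/244) = (I*sqrt(65309))/(419822853217/158127860) = (I*sqrt(65309))*(158127860/419822853217) = 158127860*I*sqrt(65309)/419822853217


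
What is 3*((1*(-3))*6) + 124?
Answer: 70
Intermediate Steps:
3*((1*(-3))*6) + 124 = 3*(-3*6) + 124 = 3*(-18) + 124 = -54 + 124 = 70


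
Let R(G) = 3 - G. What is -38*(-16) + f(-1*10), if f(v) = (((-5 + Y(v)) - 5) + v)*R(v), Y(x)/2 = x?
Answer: 88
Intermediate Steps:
Y(x) = 2*x
f(v) = (-10 + 3*v)*(3 - v) (f(v) = (((-5 + 2*v) - 5) + v)*(3 - v) = ((-10 + 2*v) + v)*(3 - v) = (-10 + 3*v)*(3 - v))
-38*(-16) + f(-1*10) = -38*(-16) - (-10 + 3*(-1*10))*(-3 - 1*10) = 608 - (-10 + 3*(-10))*(-3 - 10) = 608 - 1*(-10 - 30)*(-13) = 608 - 1*(-40)*(-13) = 608 - 520 = 88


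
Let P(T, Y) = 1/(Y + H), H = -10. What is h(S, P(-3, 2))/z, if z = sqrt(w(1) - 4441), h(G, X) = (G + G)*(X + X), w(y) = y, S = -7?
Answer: -7*I*sqrt(1110)/4440 ≈ -0.052526*I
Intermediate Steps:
P(T, Y) = 1/(-10 + Y) (P(T, Y) = 1/(Y - 10) = 1/(-10 + Y))
h(G, X) = 4*G*X (h(G, X) = (2*G)*(2*X) = 4*G*X)
z = 2*I*sqrt(1110) (z = sqrt(1 - 4441) = sqrt(-4440) = 2*I*sqrt(1110) ≈ 66.633*I)
h(S, P(-3, 2))/z = (4*(-7)/(-10 + 2))/((2*I*sqrt(1110))) = (4*(-7)/(-8))*(-I*sqrt(1110)/2220) = (4*(-7)*(-1/8))*(-I*sqrt(1110)/2220) = 7*(-I*sqrt(1110)/2220)/2 = -7*I*sqrt(1110)/4440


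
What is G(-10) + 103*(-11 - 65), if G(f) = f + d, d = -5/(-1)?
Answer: -7833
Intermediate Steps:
d = 5 (d = -5*(-1) = 5)
G(f) = 5 + f (G(f) = f + 5 = 5 + f)
G(-10) + 103*(-11 - 65) = (5 - 10) + 103*(-11 - 65) = -5 + 103*(-76) = -5 - 7828 = -7833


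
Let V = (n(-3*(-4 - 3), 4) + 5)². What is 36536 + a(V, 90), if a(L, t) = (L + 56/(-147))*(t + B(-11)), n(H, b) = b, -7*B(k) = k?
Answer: 6456005/147 ≈ 43918.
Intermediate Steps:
B(k) = -k/7
V = 81 (V = (4 + 5)² = 9² = 81)
a(L, t) = (-8/21 + L)*(11/7 + t) (a(L, t) = (L + 56/(-147))*(t - ⅐*(-11)) = (L + 56*(-1/147))*(t + 11/7) = (L - 8/21)*(11/7 + t) = (-8/21 + L)*(11/7 + t))
36536 + a(V, 90) = 36536 + (-88/147 - 8/21*90 + (11/7)*81 + 81*90) = 36536 + (-88/147 - 240/7 + 891/7 + 7290) = 36536 + 1085213/147 = 6456005/147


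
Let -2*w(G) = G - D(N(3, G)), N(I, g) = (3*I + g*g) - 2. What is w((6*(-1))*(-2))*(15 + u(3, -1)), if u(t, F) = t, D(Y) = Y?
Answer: 1251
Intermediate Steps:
N(I, g) = -2 + g**2 + 3*I (N(I, g) = (3*I + g**2) - 2 = (g**2 + 3*I) - 2 = -2 + g**2 + 3*I)
w(G) = 7/2 + G**2/2 - G/2 (w(G) = -(G - (-2 + G**2 + 3*3))/2 = -(G - (-2 + G**2 + 9))/2 = -(G - (7 + G**2))/2 = -(G + (-7 - G**2))/2 = -(-7 + G - G**2)/2 = 7/2 + G**2/2 - G/2)
w((6*(-1))*(-2))*(15 + u(3, -1)) = (7/2 + ((6*(-1))*(-2))**2/2 - 6*(-1)*(-2)/2)*(15 + 3) = (7/2 + (-6*(-2))**2/2 - (-3)*(-2))*18 = (7/2 + (1/2)*12**2 - 1/2*12)*18 = (7/2 + (1/2)*144 - 6)*18 = (7/2 + 72 - 6)*18 = (139/2)*18 = 1251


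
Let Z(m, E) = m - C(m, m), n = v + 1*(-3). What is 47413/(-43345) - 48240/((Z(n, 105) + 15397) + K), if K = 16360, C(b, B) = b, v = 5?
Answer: -3596657441/1376507165 ≈ -2.6129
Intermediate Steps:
n = 2 (n = 5 + 1*(-3) = 5 - 3 = 2)
Z(m, E) = 0 (Z(m, E) = m - m = 0)
47413/(-43345) - 48240/((Z(n, 105) + 15397) + K) = 47413/(-43345) - 48240/((0 + 15397) + 16360) = 47413*(-1/43345) - 48240/(15397 + 16360) = -47413/43345 - 48240/31757 = -3596657441/1376507165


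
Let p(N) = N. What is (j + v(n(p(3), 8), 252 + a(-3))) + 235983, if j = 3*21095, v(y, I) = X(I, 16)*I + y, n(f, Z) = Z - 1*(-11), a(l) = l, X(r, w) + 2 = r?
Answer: 360790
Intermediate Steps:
X(r, w) = -2 + r
n(f, Z) = 11 + Z (n(f, Z) = Z + 11 = 11 + Z)
v(y, I) = y + I*(-2 + I) (v(y, I) = (-2 + I)*I + y = I*(-2 + I) + y = y + I*(-2 + I))
j = 63285
(j + v(n(p(3), 8), 252 + a(-3))) + 235983 = (63285 + ((11 + 8) + (252 - 3)*(-2 + (252 - 3)))) + 235983 = (63285 + (19 + 249*(-2 + 249))) + 235983 = (63285 + (19 + 249*247)) + 235983 = (63285 + (19 + 61503)) + 235983 = (63285 + 61522) + 235983 = 124807 + 235983 = 360790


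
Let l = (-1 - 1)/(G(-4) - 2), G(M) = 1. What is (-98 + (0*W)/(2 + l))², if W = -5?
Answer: 9604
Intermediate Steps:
l = 2 (l = (-1 - 1)/(1 - 2) = -2/(-1) = -2*(-1) = 2)
(-98 + (0*W)/(2 + l))² = (-98 + (0*(-5))/(2 + 2))² = (-98 + 0/4)² = (-98 + 0*(¼))² = (-98 + 0)² = (-98)² = 9604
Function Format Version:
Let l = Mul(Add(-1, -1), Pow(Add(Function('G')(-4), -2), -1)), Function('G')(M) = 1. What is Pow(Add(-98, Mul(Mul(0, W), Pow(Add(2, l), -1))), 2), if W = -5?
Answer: 9604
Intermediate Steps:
l = 2 (l = Mul(Add(-1, -1), Pow(Add(1, -2), -1)) = Mul(-2, Pow(-1, -1)) = Mul(-2, -1) = 2)
Pow(Add(-98, Mul(Mul(0, W), Pow(Add(2, l), -1))), 2) = Pow(Add(-98, Mul(Mul(0, -5), Pow(Add(2, 2), -1))), 2) = Pow(Add(-98, Mul(0, Pow(4, -1))), 2) = Pow(Add(-98, Mul(0, Rational(1, 4))), 2) = Pow(Add(-98, 0), 2) = Pow(-98, 2) = 9604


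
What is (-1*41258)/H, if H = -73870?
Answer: 20629/36935 ≈ 0.55852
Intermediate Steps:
(-1*41258)/H = -1*41258/(-73870) = -41258*(-1/73870) = 20629/36935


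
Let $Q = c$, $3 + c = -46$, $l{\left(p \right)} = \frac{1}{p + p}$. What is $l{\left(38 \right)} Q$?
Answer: $- \frac{49}{76} \approx -0.64474$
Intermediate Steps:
$l{\left(p \right)} = \frac{1}{2 p}$
$c = -49$ ($c = -3 - 46 = -49$)
$Q = -49$
$l{\left(38 \right)} Q = \frac{1}{2 \cdot 38} \left(-49\right) = \frac{1}{2} \cdot \frac{1}{38} \left(-49\right) = \frac{1}{76} \left(-49\right) = - \frac{49}{76}$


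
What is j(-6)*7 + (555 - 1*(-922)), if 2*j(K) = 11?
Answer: 3031/2 ≈ 1515.5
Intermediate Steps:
j(K) = 11/2 (j(K) = (½)*11 = 11/2)
j(-6)*7 + (555 - 1*(-922)) = (11/2)*7 + (555 - 1*(-922)) = 77/2 + (555 + 922) = 77/2 + 1477 = 3031/2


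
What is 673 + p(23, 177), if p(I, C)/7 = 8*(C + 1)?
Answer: 10641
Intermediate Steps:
p(I, C) = 56 + 56*C (p(I, C) = 7*(8*(C + 1)) = 7*(8*(1 + C)) = 7*(8 + 8*C) = 56 + 56*C)
673 + p(23, 177) = 673 + (56 + 56*177) = 673 + (56 + 9912) = 673 + 9968 = 10641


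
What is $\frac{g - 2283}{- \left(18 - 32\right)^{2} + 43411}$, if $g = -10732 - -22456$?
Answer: $\frac{3147}{14405} \approx 0.21847$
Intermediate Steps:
$g = 11724$ ($g = -10732 + 22456 = 11724$)
$\frac{g - 2283}{- \left(18 - 32\right)^{2} + 43411} = \frac{11724 - 2283}{- \left(18 - 32\right)^{2} + 43411} = \frac{9441}{- \left(-14\right)^{2} + 43411} = \frac{9441}{\left(-1\right) 196 + 43411} = \frac{9441}{-196 + 43411} = \frac{9441}{43215} = 9441 \cdot \frac{1}{43215} = \frac{3147}{14405}$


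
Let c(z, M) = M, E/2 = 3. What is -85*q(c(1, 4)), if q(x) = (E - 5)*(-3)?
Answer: 255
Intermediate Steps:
E = 6 (E = 2*3 = 6)
q(x) = -3 (q(x) = (6 - 5)*(-3) = 1*(-3) = -3)
-85*q(c(1, 4)) = -85*(-3) = 255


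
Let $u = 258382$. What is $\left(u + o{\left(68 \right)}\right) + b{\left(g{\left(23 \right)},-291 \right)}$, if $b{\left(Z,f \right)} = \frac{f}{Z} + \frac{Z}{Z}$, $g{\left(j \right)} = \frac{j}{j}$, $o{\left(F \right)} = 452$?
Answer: $258544$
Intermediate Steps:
$g{\left(j \right)} = 1$
$b{\left(Z,f \right)} = 1 + \frac{f}{Z}$ ($b{\left(Z,f \right)} = \frac{f}{Z} + 1 = 1 + \frac{f}{Z}$)
$\left(u + o{\left(68 \right)}\right) + b{\left(g{\left(23 \right)},-291 \right)} = \left(258382 + 452\right) + \frac{1 - 291}{1} = 258834 + 1 \left(-290\right) = 258834 - 290 = 258544$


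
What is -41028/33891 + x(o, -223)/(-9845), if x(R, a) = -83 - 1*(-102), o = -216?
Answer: -85731/70705 ≈ -1.2125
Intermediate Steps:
x(R, a) = 19 (x(R, a) = -83 + 102 = 19)
-41028/33891 + x(o, -223)/(-9845) = -41028/33891 + 19/(-9845) = -41028*1/33891 + 19*(-1/9845) = -1052/869 - 19/9845 = -85731/70705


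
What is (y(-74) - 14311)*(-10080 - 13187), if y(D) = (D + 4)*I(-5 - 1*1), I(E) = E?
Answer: 323201897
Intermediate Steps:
y(D) = -24 - 6*D (y(D) = (D + 4)*(-5 - 1*1) = (4 + D)*(-5 - 1) = (4 + D)*(-6) = -24 - 6*D)
(y(-74) - 14311)*(-10080 - 13187) = ((-24 - 6*(-74)) - 14311)*(-10080 - 13187) = ((-24 + 444) - 14311)*(-23267) = (420 - 14311)*(-23267) = -13891*(-23267) = 323201897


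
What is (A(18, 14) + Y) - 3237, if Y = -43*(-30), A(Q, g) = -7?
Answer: -1954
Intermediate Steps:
Y = 1290
(A(18, 14) + Y) - 3237 = (-7 + 1290) - 3237 = 1283 - 3237 = -1954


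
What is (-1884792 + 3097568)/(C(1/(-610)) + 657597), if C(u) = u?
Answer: 739793360/401134169 ≈ 1.8443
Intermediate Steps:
(-1884792 + 3097568)/(C(1/(-610)) + 657597) = (-1884792 + 3097568)/(1/(-610) + 657597) = 1212776/(-1/610 + 657597) = 1212776/(401134169/610) = 1212776*(610/401134169) = 739793360/401134169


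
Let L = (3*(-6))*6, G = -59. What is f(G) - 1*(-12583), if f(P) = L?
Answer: 12475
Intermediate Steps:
L = -108 (L = -18*6 = -108)
f(P) = -108
f(G) - 1*(-12583) = -108 - 1*(-12583) = -108 + 12583 = 12475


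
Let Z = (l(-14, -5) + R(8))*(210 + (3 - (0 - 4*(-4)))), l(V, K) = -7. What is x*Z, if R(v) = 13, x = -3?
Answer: -3546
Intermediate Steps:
Z = 1182 (Z = (-7 + 13)*(210 + (3 - (0 - 4*(-4)))) = 6*(210 + (3 - (0 + 16))) = 6*(210 + (3 - 1*16)) = 6*(210 + (3 - 16)) = 6*(210 - 13) = 6*197 = 1182)
x*Z = -3*1182 = -3546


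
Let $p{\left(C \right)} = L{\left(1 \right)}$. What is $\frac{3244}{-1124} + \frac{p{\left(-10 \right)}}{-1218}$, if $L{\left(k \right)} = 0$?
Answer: $- \frac{811}{281} \approx -2.8861$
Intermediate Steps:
$p{\left(C \right)} = 0$
$\frac{3244}{-1124} + \frac{p{\left(-10 \right)}}{-1218} = \frac{3244}{-1124} + \frac{0}{-1218} = 3244 \left(- \frac{1}{1124}\right) + 0 \left(- \frac{1}{1218}\right) = - \frac{811}{281} + 0 = - \frac{811}{281}$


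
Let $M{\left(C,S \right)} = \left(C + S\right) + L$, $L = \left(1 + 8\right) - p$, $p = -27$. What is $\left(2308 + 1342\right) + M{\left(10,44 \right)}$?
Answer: $3740$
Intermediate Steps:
$L = 36$ ($L = \left(1 + 8\right) - -27 = 9 + 27 = 36$)
$M{\left(C,S \right)} = 36 + C + S$ ($M{\left(C,S \right)} = \left(C + S\right) + 36 = 36 + C + S$)
$\left(2308 + 1342\right) + M{\left(10,44 \right)} = \left(2308 + 1342\right) + \left(36 + 10 + 44\right) = 3650 + 90 = 3740$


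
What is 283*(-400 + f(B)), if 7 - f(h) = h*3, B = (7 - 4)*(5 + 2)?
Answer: -129048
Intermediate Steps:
B = 21 (B = 3*7 = 21)
f(h) = 7 - 3*h (f(h) = 7 - h*3 = 7 - 3*h)
283*(-400 + f(B)) = 283*(-400 + (7 - 3*21)) = 283*(-400 + (7 - 63)) = 283*(-400 - 56) = 283*(-456) = -129048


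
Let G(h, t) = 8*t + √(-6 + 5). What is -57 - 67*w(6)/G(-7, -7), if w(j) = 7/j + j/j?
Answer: -512039/9411 + 871*I/18822 ≈ -54.409 + 0.046276*I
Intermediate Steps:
w(j) = 1 + 7/j (w(j) = 7/j + 1 = 1 + 7/j)
G(h, t) = I + 8*t (G(h, t) = 8*t + √(-1) = 8*t + I = I + 8*t)
-57 - 67*w(6)/G(-7, -7) = -57 - 67*(7 + 6)/6/(I + 8*(-7)) = -57 - 67*(⅙)*13/(I - 56) = -57 - 871/(6*(-56 + I)) = -57 - 871*(-56 - I)/3137/6 = -57 - 871*(-56 - I)/18822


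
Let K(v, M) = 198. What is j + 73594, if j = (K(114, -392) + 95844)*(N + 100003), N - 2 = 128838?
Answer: 21978613000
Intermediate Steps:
N = 128840 (N = 2 + 128838 = 128840)
j = 21978539406 (j = (198 + 95844)*(128840 + 100003) = 96042*228843 = 21978539406)
j + 73594 = 21978539406 + 73594 = 21978613000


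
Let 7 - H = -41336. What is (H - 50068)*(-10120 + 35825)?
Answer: -224276125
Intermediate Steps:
H = 41343 (H = 7 - 1*(-41336) = 7 + 41336 = 41343)
(H - 50068)*(-10120 + 35825) = (41343 - 50068)*(-10120 + 35825) = -8725*25705 = -224276125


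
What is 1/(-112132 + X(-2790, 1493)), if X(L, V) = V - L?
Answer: -1/107849 ≈ -9.2722e-6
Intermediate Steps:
1/(-112132 + X(-2790, 1493)) = 1/(-112132 + (1493 - 1*(-2790))) = 1/(-112132 + (1493 + 2790)) = 1/(-112132 + 4283) = 1/(-107849) = -1/107849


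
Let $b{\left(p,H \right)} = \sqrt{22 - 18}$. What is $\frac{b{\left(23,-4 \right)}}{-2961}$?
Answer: $- \frac{2}{2961} \approx -0.00067545$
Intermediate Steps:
$b{\left(p,H \right)} = 2$ ($b{\left(p,H \right)} = \sqrt{4} = 2$)
$\frac{b{\left(23,-4 \right)}}{-2961} = \frac{2}{-2961} = 2 \left(- \frac{1}{2961}\right) = - \frac{2}{2961}$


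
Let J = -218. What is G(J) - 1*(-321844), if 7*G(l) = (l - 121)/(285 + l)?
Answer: 150944497/469 ≈ 3.2184e+5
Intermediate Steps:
G(l) = (-121 + l)/(7*(285 + l)) (G(l) = ((l - 121)/(285 + l))/7 = ((-121 + l)/(285 + l))/7 = (-121 + l)/(7*(285 + l)))
G(J) - 1*(-321844) = (-121 - 218)/(7*(285 - 218)) - 1*(-321844) = (⅐)*(-339)/67 + 321844 = (⅐)*(1/67)*(-339) + 321844 = -339/469 + 321844 = 150944497/469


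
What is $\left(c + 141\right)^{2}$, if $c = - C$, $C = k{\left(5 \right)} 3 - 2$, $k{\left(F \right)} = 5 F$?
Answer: $4624$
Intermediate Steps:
$C = 73$ ($C = 5 \cdot 5 \cdot 3 - 2 = 25 \cdot 3 - 2 = 75 - 2 = 73$)
$c = -73$ ($c = \left(-1\right) 73 = -73$)
$\left(c + 141\right)^{2} = \left(-73 + 141\right)^{2} = 68^{2} = 4624$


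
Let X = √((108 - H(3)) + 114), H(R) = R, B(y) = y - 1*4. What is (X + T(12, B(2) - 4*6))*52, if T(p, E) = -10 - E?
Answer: 832 + 52*√219 ≈ 1601.5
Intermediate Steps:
B(y) = -4 + y (B(y) = y - 4 = -4 + y)
X = √219 (X = √((108 - 1*3) + 114) = √((108 - 3) + 114) = √(105 + 114) = √219 ≈ 14.799)
(X + T(12, B(2) - 4*6))*52 = (√219 + (-10 - ((-4 + 2) - 4*6)))*52 = (√219 + (-10 - (-2 - 24)))*52 = (√219 + (-10 - 1*(-26)))*52 = (√219 + (-10 + 26))*52 = (√219 + 16)*52 = (16 + √219)*52 = 832 + 52*√219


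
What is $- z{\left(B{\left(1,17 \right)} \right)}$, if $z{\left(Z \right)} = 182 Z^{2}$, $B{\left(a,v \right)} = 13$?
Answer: $-30758$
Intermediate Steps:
$- z{\left(B{\left(1,17 \right)} \right)} = - 182 \cdot 13^{2} = - 182 \cdot 169 = \left(-1\right) 30758 = -30758$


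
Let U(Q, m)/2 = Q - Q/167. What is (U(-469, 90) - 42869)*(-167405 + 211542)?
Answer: -322854695847/167 ≈ -1.9333e+9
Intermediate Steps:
U(Q, m) = 332*Q/167 (U(Q, m) = 2*(Q - Q/167) = 2*(166*Q/167) = 332*Q/167)
(U(-469, 90) - 42869)*(-167405 + 211542) = ((332/167)*(-469) - 42869)*(-167405 + 211542) = (-155708/167 - 42869)*44137 = -7314831/167*44137 = -322854695847/167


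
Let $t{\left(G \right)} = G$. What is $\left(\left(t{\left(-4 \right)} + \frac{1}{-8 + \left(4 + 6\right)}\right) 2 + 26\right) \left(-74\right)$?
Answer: $-1406$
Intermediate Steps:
$\left(\left(t{\left(-4 \right)} + \frac{1}{-8 + \left(4 + 6\right)}\right) 2 + 26\right) \left(-74\right) = \left(\left(-4 + \frac{1}{-8 + \left(4 + 6\right)}\right) 2 + 26\right) \left(-74\right) = \left(\left(-4 + \frac{1}{-8 + 10}\right) 2 + 26\right) \left(-74\right) = \left(\left(-4 + \frac{1}{2}\right) 2 + 26\right) \left(-74\right) = \left(\left(- \frac{7}{2}\right) 2 + 26\right) \left(-74\right) = \left(-7 + 26\right) \left(-74\right) = 19 \left(-74\right) = -1406$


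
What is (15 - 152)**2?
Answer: 18769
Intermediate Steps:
(15 - 152)**2 = (-137)**2 = 18769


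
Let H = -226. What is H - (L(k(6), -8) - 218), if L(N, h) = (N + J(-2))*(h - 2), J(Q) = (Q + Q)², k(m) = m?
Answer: 212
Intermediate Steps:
J(Q) = 4*Q² (J(Q) = (2*Q)² = 4*Q²)
L(N, h) = (-2 + h)*(16 + N) (L(N, h) = (N + 4*(-2)²)*(h - 2) = (N + 4*4)*(-2 + h) = (N + 16)*(-2 + h) = (16 + N)*(-2 + h) = (-2 + h)*(16 + N))
H - (L(k(6), -8) - 218) = -226 - ((-32 - 2*6 + 16*(-8) + 6*(-8)) - 218) = -226 - ((-32 - 12 - 128 - 48) - 218) = -226 - (-220 - 218) = -226 - 1*(-438) = -226 + 438 = 212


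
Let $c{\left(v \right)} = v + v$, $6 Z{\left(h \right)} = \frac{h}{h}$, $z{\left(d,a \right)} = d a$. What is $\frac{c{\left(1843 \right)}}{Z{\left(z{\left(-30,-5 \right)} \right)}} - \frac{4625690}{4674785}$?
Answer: $\frac{20676583874}{934957} \approx 22115.0$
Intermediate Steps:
$z{\left(d,a \right)} = a d$
$Z{\left(h \right)} = \frac{1}{6}$ ($Z{\left(h \right)} = \frac{h \frac{1}{h}}{6} = \frac{1}{6} \cdot 1 = \frac{1}{6}$)
$c{\left(v \right)} = 2 v$
$\frac{c{\left(1843 \right)}}{Z{\left(z{\left(-30,-5 \right)} \right)}} - \frac{4625690}{4674785} = 2 \cdot 1843 \frac{1}{\frac{1}{6}} - \frac{4625690}{4674785} = 3686 \cdot 6 - \frac{925138}{934957} = 22116 - \frac{925138}{934957} = \frac{20676583874}{934957}$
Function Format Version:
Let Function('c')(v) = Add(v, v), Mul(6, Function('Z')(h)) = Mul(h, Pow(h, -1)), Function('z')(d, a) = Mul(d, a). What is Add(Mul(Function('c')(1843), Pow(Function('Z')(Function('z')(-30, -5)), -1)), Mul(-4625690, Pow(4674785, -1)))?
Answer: Rational(20676583874, 934957) ≈ 22115.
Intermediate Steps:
Function('z')(d, a) = Mul(a, d)
Function('Z')(h) = Rational(1, 6) (Function('Z')(h) = Mul(Rational(1, 6), Mul(h, Pow(h, -1))) = Mul(Rational(1, 6), 1) = Rational(1, 6))
Function('c')(v) = Mul(2, v)
Add(Mul(Function('c')(1843), Pow(Function('Z')(Function('z')(-30, -5)), -1)), Mul(-4625690, Pow(4674785, -1))) = Add(Mul(Mul(2, 1843), Pow(Rational(1, 6), -1)), Mul(-4625690, Pow(4674785, -1))) = Add(Mul(3686, 6), Mul(-4625690, Rational(1, 4674785))) = Add(22116, Rational(-925138, 934957)) = Rational(20676583874, 934957)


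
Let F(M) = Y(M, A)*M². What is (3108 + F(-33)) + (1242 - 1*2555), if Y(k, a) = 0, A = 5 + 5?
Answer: 1795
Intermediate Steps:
A = 10
F(M) = 0 (F(M) = 0*M² = 0)
(3108 + F(-33)) + (1242 - 1*2555) = (3108 + 0) + (1242 - 1*2555) = 3108 + (1242 - 2555) = 3108 - 1313 = 1795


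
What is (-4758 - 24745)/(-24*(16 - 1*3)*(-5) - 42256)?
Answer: 29503/40696 ≈ 0.72496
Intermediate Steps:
(-4758 - 24745)/(-24*(16 - 1*3)*(-5) - 42256) = -29503/(-24*(16 - 3)*(-5) - 42256) = -29503/(-24*13*(-5) - 42256) = -29503/(-312*(-5) - 42256) = -29503/(1560 - 42256) = -29503/(-40696) = -29503*(-1/40696) = 29503/40696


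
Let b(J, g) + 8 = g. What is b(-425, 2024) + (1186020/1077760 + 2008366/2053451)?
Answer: 223313235380567/110656367488 ≈ 2018.1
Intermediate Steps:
b(J, g) = -8 + g
b(-425, 2024) + (1186020/1077760 + 2008366/2053451) = (-8 + 2024) + (1186020/1077760 + 2008366/2053451) = 2016 + (1186020*(1/1077760) + 2008366*(1/2053451)) = 2016 + (59301/53888 + 2008366/2053451) = 2016 + 229998524759/110656367488 = 223313235380567/110656367488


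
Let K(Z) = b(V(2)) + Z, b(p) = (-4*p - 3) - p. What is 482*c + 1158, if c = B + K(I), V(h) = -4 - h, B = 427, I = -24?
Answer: 208418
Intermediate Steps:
b(p) = -3 - 5*p (b(p) = (-3 - 4*p) - p = -3 - 5*p)
K(Z) = 27 + Z (K(Z) = (-3 - 5*(-4 - 1*2)) + Z = (-3 - 5*(-4 - 2)) + Z = (-3 - 5*(-6)) + Z = (-3 + 30) + Z = 27 + Z)
c = 430 (c = 427 + (27 - 24) = 427 + 3 = 430)
482*c + 1158 = 482*430 + 1158 = 207260 + 1158 = 208418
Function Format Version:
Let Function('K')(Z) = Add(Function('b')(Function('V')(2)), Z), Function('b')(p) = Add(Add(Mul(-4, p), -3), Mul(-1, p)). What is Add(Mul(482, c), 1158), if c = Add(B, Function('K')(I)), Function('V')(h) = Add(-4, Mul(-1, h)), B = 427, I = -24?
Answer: 208418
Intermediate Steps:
Function('b')(p) = Add(-3, Mul(-5, p)) (Function('b')(p) = Add(Add(-3, Mul(-4, p)), Mul(-1, p)) = Add(-3, Mul(-5, p)))
Function('K')(Z) = Add(27, Z) (Function('K')(Z) = Add(Add(-3, Mul(-5, Add(-4, Mul(-1, 2)))), Z) = Add(Add(-3, Mul(-5, Add(-4, -2))), Z) = Add(Add(-3, Mul(-5, -6)), Z) = Add(Add(-3, 30), Z) = Add(27, Z))
c = 430 (c = Add(427, Add(27, -24)) = Add(427, 3) = 430)
Add(Mul(482, c), 1158) = Add(Mul(482, 430), 1158) = Add(207260, 1158) = 208418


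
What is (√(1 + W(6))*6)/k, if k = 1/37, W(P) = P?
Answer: 222*√7 ≈ 587.36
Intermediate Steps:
k = 1/37 ≈ 0.027027
(√(1 + W(6))*6)/k = (√(1 + 6)*6)/(1/37) = (√7*6)*37 = (6*√7)*37 = 222*√7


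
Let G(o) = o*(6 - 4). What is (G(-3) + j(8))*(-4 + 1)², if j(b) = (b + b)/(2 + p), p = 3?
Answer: -126/5 ≈ -25.200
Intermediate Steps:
G(o) = 2*o (G(o) = o*2 = 2*o)
j(b) = 2*b/5 (j(b) = (b + b)/(2 + 3) = (2*b)/5 = (2*b)*(⅕) = 2*b/5)
(G(-3) + j(8))*(-4 + 1)² = (2*(-3) + (⅖)*8)*(-4 + 1)² = (-6 + 16/5)*(-3)² = -14/5*9 = -126/5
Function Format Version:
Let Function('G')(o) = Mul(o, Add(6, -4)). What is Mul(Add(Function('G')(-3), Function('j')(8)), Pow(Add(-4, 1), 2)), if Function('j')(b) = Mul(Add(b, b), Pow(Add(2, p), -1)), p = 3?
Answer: Rational(-126, 5) ≈ -25.200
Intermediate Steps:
Function('G')(o) = Mul(2, o) (Function('G')(o) = Mul(o, 2) = Mul(2, o))
Function('j')(b) = Mul(Rational(2, 5), b) (Function('j')(b) = Mul(Add(b, b), Pow(Add(2, 3), -1)) = Mul(Mul(2, b), Pow(5, -1)) = Mul(Mul(2, b), Rational(1, 5)) = Mul(Rational(2, 5), b))
Mul(Add(Function('G')(-3), Function('j')(8)), Pow(Add(-4, 1), 2)) = Mul(Add(Mul(2, -3), Mul(Rational(2, 5), 8)), Pow(Add(-4, 1), 2)) = Mul(Add(-6, Rational(16, 5)), Pow(-3, 2)) = Mul(Rational(-14, 5), 9) = Rational(-126, 5)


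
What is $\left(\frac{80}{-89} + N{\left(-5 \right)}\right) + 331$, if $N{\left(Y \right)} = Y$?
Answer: $\frac{28934}{89} \approx 325.1$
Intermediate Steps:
$\left(\frac{80}{-89} + N{\left(-5 \right)}\right) + 331 = \left(\frac{80}{-89} - 5\right) + 331 = \left(80 \left(- \frac{1}{89}\right) - 5\right) + 331 = \left(- \frac{80}{89} - 5\right) + 331 = - \frac{525}{89} + 331 = \frac{28934}{89}$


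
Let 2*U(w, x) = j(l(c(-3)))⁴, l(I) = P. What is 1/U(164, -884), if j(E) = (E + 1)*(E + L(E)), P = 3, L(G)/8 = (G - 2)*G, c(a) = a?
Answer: 1/68024448 ≈ 1.4701e-8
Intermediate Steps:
L(G) = 8*G*(-2 + G) (L(G) = 8*((G - 2)*G) = 8*((-2 + G)*G) = 8*(G*(-2 + G)) = 8*G*(-2 + G))
l(I) = 3
j(E) = (1 + E)*(E + 8*E*(-2 + E)) (j(E) = (E + 1)*(E + 8*E*(-2 + E)) = (1 + E)*(E + 8*E*(-2 + E)))
U(w, x) = 68024448 (U(w, x) = (3*(-15 - 7*3 + 8*3²))⁴/2 = (3*(-15 - 21 + 8*9))⁴/2 = (3*(-15 - 21 + 72))⁴/2 = (3*36)⁴/2 = (½)*108⁴ = (½)*136048896 = 68024448)
1/U(164, -884) = 1/68024448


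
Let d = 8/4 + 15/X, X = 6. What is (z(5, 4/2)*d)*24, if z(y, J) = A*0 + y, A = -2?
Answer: 540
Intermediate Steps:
z(y, J) = y (z(y, J) = -2*0 + y = 0 + y = y)
d = 9/2 (d = 8/4 + 15/6 = 8*(¼) + 15*(⅙) = 2 + 5/2 = 9/2 ≈ 4.5000)
(z(5, 4/2)*d)*24 = (5*(9/2))*24 = (45/2)*24 = 540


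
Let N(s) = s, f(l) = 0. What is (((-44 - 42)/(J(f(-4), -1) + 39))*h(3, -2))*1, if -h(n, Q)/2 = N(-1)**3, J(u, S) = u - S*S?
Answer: -86/19 ≈ -4.5263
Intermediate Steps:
J(u, S) = u - S**2
h(n, Q) = 2 (h(n, Q) = -2*(-1)**3 = -2*(-1) = 2)
(((-44 - 42)/(J(f(-4), -1) + 39))*h(3, -2))*1 = (((-44 - 42)/((0 - 1*(-1)**2) + 39))*2)*1 = (-86/((0 - 1*1) + 39)*2)*1 = (-86/((0 - 1) + 39)*2)*1 = (-86/(-1 + 39)*2)*1 = (-86/38*2)*1 = (-86*1/38*2)*1 = -43/19*2*1 = -86/19*1 = -86/19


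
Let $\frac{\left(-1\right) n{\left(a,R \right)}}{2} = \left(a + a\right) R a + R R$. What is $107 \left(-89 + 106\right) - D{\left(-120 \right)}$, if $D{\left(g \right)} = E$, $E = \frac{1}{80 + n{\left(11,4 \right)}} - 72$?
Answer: $\frac{3570209}{1888} \approx 1891.0$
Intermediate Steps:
$n{\left(a,R \right)} = - 2 R^{2} - 4 R a^{2}$ ($n{\left(a,R \right)} = - 2 \left(\left(a + a\right) R a + R R\right) = - 2 \left(2 a R a + R^{2}\right) = - 2 \left(2 R a a + R^{2}\right) = - 2 \left(2 R a^{2} + R^{2}\right) = - 2 \left(R^{2} + 2 R a^{2}\right) = - 2 R^{2} - 4 R a^{2}$)
$E = - \frac{135937}{1888}$ ($E = \frac{1}{80 - 8 \left(4 + 2 \cdot 11^{2}\right)} - 72 = \frac{1}{80 - 8 \left(4 + 2 \cdot 121\right)} - 72 = \frac{1}{80 - 8 \left(4 + 242\right)} - 72 = \frac{1}{80 - 8 \cdot 246} - 72 = \frac{1}{80 - 1968} - 72 = \frac{1}{-1888} - 72 = - \frac{1}{1888} - 72 = - \frac{135937}{1888} \approx -72.0$)
$D{\left(g \right)} = - \frac{135937}{1888}$
$107 \left(-89 + 106\right) - D{\left(-120 \right)} = 107 \left(-89 + 106\right) - - \frac{135937}{1888} = 107 \cdot 17 + \frac{135937}{1888} = 1819 + \frac{135937}{1888} = \frac{3570209}{1888}$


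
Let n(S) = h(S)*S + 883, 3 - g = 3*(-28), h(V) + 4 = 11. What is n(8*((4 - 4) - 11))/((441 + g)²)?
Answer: 89/92928 ≈ 0.00095773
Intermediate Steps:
h(V) = 7 (h(V) = -4 + 11 = 7)
g = 87 (g = 3 - 3*(-28) = 3 - 1*(-84) = 3 + 84 = 87)
n(S) = 883 + 7*S (n(S) = 7*S + 883 = 883 + 7*S)
n(8*((4 - 4) - 11))/((441 + g)²) = (883 + 7*(8*((4 - 4) - 11)))/((441 + 87)²) = (883 + 7*(8*(0 - 11)))/(528²) = (883 + 7*(8*(-11)))/278784 = (883 + 7*(-88))*(1/278784) = (883 - 616)*(1/278784) = 267*(1/278784) = 89/92928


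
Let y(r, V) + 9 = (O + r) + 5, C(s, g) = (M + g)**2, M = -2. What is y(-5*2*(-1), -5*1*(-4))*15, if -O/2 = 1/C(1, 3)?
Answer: 60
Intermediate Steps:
C(s, g) = (-2 + g)**2
O = -2 (O = -2/(-2 + 3)**2 = -2/(1**2) = -2/1 = -2*1 = -2)
y(r, V) = -6 + r (y(r, V) = -9 + ((-2 + r) + 5) = -9 + (3 + r) = -6 + r)
y(-5*2*(-1), -5*1*(-4))*15 = (-6 - 5*2*(-1))*15 = (-6 - 10*(-1))*15 = (-6 + 10)*15 = 4*15 = 60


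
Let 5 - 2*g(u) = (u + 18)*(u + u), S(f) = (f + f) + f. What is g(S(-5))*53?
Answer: 5035/2 ≈ 2517.5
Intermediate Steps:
S(f) = 3*f (S(f) = 2*f + f = 3*f)
g(u) = 5/2 - u*(18 + u) (g(u) = 5/2 - (u + 18)*(u + u)/2 = 5/2 - (18 + u)*2*u/2 = 5/2 - u*(18 + u))
g(S(-5))*53 = (5/2 - (3*(-5))² - 54*(-5))*53 = (5/2 - 1*(-15)² - 18*(-15))*53 = (5/2 - 1*225 + 270)*53 = (5/2 - 225 + 270)*53 = (95/2)*53 = 5035/2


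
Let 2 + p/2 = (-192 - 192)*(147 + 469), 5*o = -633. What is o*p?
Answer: 299467236/5 ≈ 5.9893e+7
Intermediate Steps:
o = -633/5 (o = (1/5)*(-633) = -633/5 ≈ -126.60)
p = -473092 (p = -4 + 2*((-192 - 192)*(147 + 469)) = -4 + 2*(-384*616) = -4 + 2*(-236544) = -4 - 473088 = -473092)
o*p = -633/5*(-473092) = 299467236/5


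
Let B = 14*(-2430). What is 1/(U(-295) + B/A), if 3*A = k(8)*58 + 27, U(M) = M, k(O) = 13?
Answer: -781/332455 ≈ -0.0023492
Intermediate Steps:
B = -34020
A = 781/3 (A = (13*58 + 27)/3 = (754 + 27)/3 = (1/3)*781 = 781/3 ≈ 260.33)
1/(U(-295) + B/A) = 1/(-295 - 34020/781/3) = 1/(-295 - 34020*3/781) = 1/(-295 - 102060/781) = 1/(-332455/781) = -781/332455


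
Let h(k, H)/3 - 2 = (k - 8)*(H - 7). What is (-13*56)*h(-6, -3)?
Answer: -310128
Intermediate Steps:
h(k, H) = 6 + 3*(-8 + k)*(-7 + H) (h(k, H) = 6 + 3*((k - 8)*(H - 7)) = 6 + 3*((-8 + k)*(-7 + H)) = 6 + 3*(-8 + k)*(-7 + H))
(-13*56)*h(-6, -3) = (-13*56)*(174 - 24*(-3) - 21*(-6) + 3*(-3)*(-6)) = -728*(174 + 72 + 126 + 54) = -728*426 = -310128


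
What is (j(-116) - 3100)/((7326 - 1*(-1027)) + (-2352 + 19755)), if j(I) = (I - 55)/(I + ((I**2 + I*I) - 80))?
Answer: -82819771/688097296 ≈ -0.12036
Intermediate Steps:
j(I) = (-55 + I)/(-80 + I + 2*I**2) (j(I) = (-55 + I)/(I + ((I**2 + I**2) - 80)) = (-55 + I)/(I + (2*I**2 - 80)) = (-55 + I)/(I + (-80 + 2*I**2)) = (-55 + I)/(-80 + I + 2*I**2))
(j(-116) - 3100)/((7326 - 1*(-1027)) + (-2352 + 19755)) = ((-55 - 116)/(-80 - 116 + 2*(-116)**2) - 3100)/((7326 - 1*(-1027)) + (-2352 + 19755)) = (-171/(-80 - 116 + 2*13456) - 3100)/((7326 + 1027) + 17403) = (-171/(-80 - 116 + 26912) - 3100)/(8353 + 17403) = (-171/26716 - 3100)/25756 = ((1/26716)*(-171) - 3100)*(1/25756) = (-171/26716 - 3100)*(1/25756) = -82819771/26716*1/25756 = -82819771/688097296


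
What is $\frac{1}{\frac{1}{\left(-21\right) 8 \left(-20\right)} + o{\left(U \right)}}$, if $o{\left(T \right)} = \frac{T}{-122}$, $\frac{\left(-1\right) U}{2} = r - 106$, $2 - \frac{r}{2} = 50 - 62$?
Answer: $- \frac{204960}{262019} \approx -0.78223$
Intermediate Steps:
$r = 28$ ($r = 4 - 2 \left(50 - 62\right) = 4 - -24 = 4 + 24 = 28$)
$U = 156$ ($U = - 2 \left(28 - 106\right) = \left(-2\right) \left(-78\right) = 156$)
$o{\left(T \right)} = - \frac{T}{122}$ ($o{\left(T \right)} = T \left(- \frac{1}{122}\right) = - \frac{T}{122}$)
$\frac{1}{\frac{1}{\left(-21\right) 8 \left(-20\right)} + o{\left(U \right)}} = \frac{1}{\frac{1}{\left(-21\right) 8 \left(-20\right)} - \frac{78}{61}} = \frac{1}{\frac{1}{\left(-168\right) \left(-20\right)} - \frac{78}{61}} = \frac{1}{\frac{1}{3360} - \frac{78}{61}} = \frac{1}{- \frac{262019}{204960}} = - \frac{204960}{262019}$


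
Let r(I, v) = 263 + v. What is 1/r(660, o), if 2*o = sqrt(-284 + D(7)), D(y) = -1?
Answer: 1052/276961 - 2*I*sqrt(285)/276961 ≈ 0.0037984 - 0.00012191*I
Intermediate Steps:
o = I*sqrt(285)/2 (o = sqrt(-284 - 1)/2 = sqrt(-285)/2 = (I*sqrt(285))/2 = I*sqrt(285)/2 ≈ 8.441*I)
1/r(660, o) = 1/(263 + I*sqrt(285)/2)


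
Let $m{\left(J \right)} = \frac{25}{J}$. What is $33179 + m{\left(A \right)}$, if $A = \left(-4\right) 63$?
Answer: $\frac{8361083}{252} \approx 33179.0$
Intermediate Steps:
$A = -252$
$33179 + m{\left(A \right)} = 33179 + \frac{25}{-252} = 33179 + 25 \left(- \frac{1}{252}\right) = 33179 - \frac{25}{252} = \frac{8361083}{252}$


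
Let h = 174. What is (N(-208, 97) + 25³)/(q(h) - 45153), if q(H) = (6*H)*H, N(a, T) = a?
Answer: 1713/15167 ≈ 0.11294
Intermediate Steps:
q(H) = 6*H²
(N(-208, 97) + 25³)/(q(h) - 45153) = (-208 + 25³)/(6*174² - 45153) = (-208 + 15625)/(6*30276 - 45153) = 15417/(181656 - 45153) = 15417/136503 = 15417*(1/136503) = 1713/15167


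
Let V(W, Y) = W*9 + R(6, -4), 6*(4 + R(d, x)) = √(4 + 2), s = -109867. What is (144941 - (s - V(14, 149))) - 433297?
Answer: -178367 + √6/6 ≈ -1.7837e+5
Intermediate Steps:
R(d, x) = -4 + √6/6 (R(d, x) = -4 + √(4 + 2)/6 = -4 + √6/6)
V(W, Y) = -4 + 9*W + √6/6 (V(W, Y) = W*9 + (-4 + √6/6) = 9*W + (-4 + √6/6) = -4 + 9*W + √6/6)
(144941 - (s - V(14, 149))) - 433297 = (144941 - (-109867 - (-4 + 9*14 + √6/6))) - 433297 = (144941 - (-109867 - (-4 + 126 + √6/6))) - 433297 = (144941 - (-109867 - (122 + √6/6))) - 433297 = (144941 - (-109867 + (-122 - √6/6))) - 433297 = (144941 - (-109989 - √6/6)) - 433297 = (144941 + (109989 + √6/6)) - 433297 = (254930 + √6/6) - 433297 = -178367 + √6/6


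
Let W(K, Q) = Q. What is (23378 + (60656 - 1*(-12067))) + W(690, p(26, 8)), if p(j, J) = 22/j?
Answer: 1249324/13 ≈ 96102.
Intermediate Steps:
(23378 + (60656 - 1*(-12067))) + W(690, p(26, 8)) = (23378 + (60656 - 1*(-12067))) + 22/26 = (23378 + (60656 + 12067)) + 22*(1/26) = (23378 + 72723) + 11/13 = 96101 + 11/13 = 1249324/13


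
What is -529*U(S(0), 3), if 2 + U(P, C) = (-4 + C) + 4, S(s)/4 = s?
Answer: -529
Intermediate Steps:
S(s) = 4*s
U(P, C) = -2 + C (U(P, C) = -2 + ((-4 + C) + 4) = -2 + C)
-529*U(S(0), 3) = -529*(-2 + 3) = -529*1 = -529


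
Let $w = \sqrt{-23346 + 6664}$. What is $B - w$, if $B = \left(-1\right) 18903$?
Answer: $-18903 - i \sqrt{16682} \approx -18903.0 - 129.16 i$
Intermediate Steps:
$w = i \sqrt{16682}$ ($w = \sqrt{-16682} = i \sqrt{16682} \approx 129.16 i$)
$B = -18903$
$B - w = -18903 - i \sqrt{16682}$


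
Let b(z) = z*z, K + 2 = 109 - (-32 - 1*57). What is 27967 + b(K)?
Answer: 66383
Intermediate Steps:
K = 196 (K = -2 + (109 - (-32 - 1*57)) = -2 + (109 - (-32 - 57)) = -2 + (109 - 1*(-89)) = -2 + (109 + 89) = -2 + 198 = 196)
b(z) = z²
27967 + b(K) = 27967 + 196² = 27967 + 38416 = 66383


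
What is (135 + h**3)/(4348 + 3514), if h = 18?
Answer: 5967/7862 ≈ 0.75897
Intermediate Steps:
(135 + h**3)/(4348 + 3514) = (135 + 18**3)/(4348 + 3514) = (135 + 5832)/7862 = 5967*(1/7862) = 5967/7862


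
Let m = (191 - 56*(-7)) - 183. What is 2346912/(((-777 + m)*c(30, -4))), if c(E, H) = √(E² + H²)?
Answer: -40464*√229/2977 ≈ -205.69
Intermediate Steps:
m = 400 (m = (191 + 392) - 183 = 583 - 183 = 400)
2346912/(((-777 + m)*c(30, -4))) = 2346912/(((-777 + 400)*√(30² + (-4)²))) = 2346912/((-377*√(900 + 16))) = 2346912/((-754*√229)) = 2346912*(-√229/172666) = -40464*√229/2977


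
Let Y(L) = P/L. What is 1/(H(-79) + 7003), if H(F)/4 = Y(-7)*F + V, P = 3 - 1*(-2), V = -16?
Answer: 7/50153 ≈ 0.00013957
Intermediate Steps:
P = 5 (P = 3 + 2 = 5)
Y(L) = 5/L
H(F) = -64 - 20*F/7 (H(F) = 4*((5/(-7))*F - 16) = 4*((5*(-⅐))*F - 16) = 4*(-5*F/7 - 16) = 4*(-16 - 5*F/7) = -64 - 20*F/7)
1/(H(-79) + 7003) = 1/((-64 - 20/7*(-79)) + 7003) = 1/((-64 + 1580/7) + 7003) = 1/(1132/7 + 7003) = 1/(50153/7) = 7/50153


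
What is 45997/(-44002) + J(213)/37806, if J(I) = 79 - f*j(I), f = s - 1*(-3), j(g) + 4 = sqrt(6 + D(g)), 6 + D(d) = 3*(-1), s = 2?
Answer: -20650076/19804043 - 5*I*sqrt(3)/37806 ≈ -1.0427 - 0.00022907*I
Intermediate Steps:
D(d) = -9 (D(d) = -6 + 3*(-1) = -6 - 3 = -9)
j(g) = -4 + I*sqrt(3) (j(g) = -4 + sqrt(6 - 9) = -4 + sqrt(-3) = -4 + I*sqrt(3))
f = 5 (f = 2 - 1*(-3) = 2 + 3 = 5)
J(I) = 99 - 5*I*sqrt(3) (J(I) = 79 - 5*(-4 + I*sqrt(3)) = 79 - (-20 + 5*I*sqrt(3)) = 79 + (20 - 5*I*sqrt(3)) = 99 - 5*I*sqrt(3))
45997/(-44002) + J(213)/37806 = 45997/(-44002) + (99 - 5*I*sqrt(3))/37806 = 45997*(-1/44002) + (99 - 5*I*sqrt(3))*(1/37806) = -6571/6286 + (33/12602 - 5*I*sqrt(3)/37806) = -20650076/19804043 - 5*I*sqrt(3)/37806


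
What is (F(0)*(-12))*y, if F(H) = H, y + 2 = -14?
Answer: 0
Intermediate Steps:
y = -16 (y = -2 - 14 = -16)
(F(0)*(-12))*y = (0*(-12))*(-16) = 0*(-16) = 0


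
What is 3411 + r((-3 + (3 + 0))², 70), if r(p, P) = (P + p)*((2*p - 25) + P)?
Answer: 6561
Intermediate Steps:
r(p, P) = (P + p)*(-25 + P + 2*p) (r(p, P) = (P + p)*((-25 + 2*p) + P) = (P + p)*(-25 + P + 2*p))
3411 + r((-3 + (3 + 0))², 70) = 3411 + (70² - 25*70 - 25*(-3 + (3 + 0))² + 2*((-3 + (3 + 0))²)² + 3*70*(-3 + (3 + 0))²) = 3411 + (4900 - 1750 - 25*(-3 + 3)² + 2*((-3 + 3)²)² + 3*70*(-3 + 3)²) = 3411 + (4900 - 1750 - 25*0² + 2*(0²)² + 3*70*0²) = 3411 + (4900 - 1750 - 25*0 + 2*0² + 3*70*0) = 3411 + (4900 - 1750 + 0 + 2*0 + 0) = 3411 + (4900 - 1750 + 0 + 0 + 0) = 3411 + 3150 = 6561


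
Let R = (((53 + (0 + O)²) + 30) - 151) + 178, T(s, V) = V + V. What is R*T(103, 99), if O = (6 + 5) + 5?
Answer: 72468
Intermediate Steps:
O = 16 (O = 11 + 5 = 16)
T(s, V) = 2*V
R = 366 (R = (((53 + (0 + 16)²) + 30) - 151) + 178 = (((53 + 16²) + 30) - 151) + 178 = (((53 + 256) + 30) - 151) + 178 = ((309 + 30) - 151) + 178 = (339 - 151) + 178 = 188 + 178 = 366)
R*T(103, 99) = 366*(2*99) = 366*198 = 72468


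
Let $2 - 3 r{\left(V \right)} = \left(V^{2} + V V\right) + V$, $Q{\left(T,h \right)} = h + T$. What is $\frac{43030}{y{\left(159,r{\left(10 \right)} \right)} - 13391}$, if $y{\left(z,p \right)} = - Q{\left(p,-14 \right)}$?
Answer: $- \frac{9930}{3071} \approx -3.2335$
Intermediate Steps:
$Q{\left(T,h \right)} = T + h$
$r{\left(V \right)} = \frac{2}{3} - \frac{2 V^{2}}{3} - \frac{V}{3}$ ($r{\left(V \right)} = \frac{2}{3} - \frac{\left(V^{2} + V V\right) + V}{3} = \frac{2}{3} - \frac{\left(V^{2} + V^{2}\right) + V}{3} = \frac{2}{3} - \frac{2 V^{2} + V}{3} = \frac{2}{3} - \frac{V + 2 V^{2}}{3} = \frac{2}{3} - \left(\frac{V}{3} + \frac{2 V^{2}}{3}\right) = \frac{2}{3} - \frac{2 V^{2}}{3} - \frac{V}{3}$)
$y{\left(z,p \right)} = 14 - p$ ($y{\left(z,p \right)} = - (p - 14) = - (-14 + p) = 14 - p$)
$\frac{43030}{y{\left(159,r{\left(10 \right)} \right)} - 13391} = \frac{43030}{\left(14 - \left(\frac{2}{3} - \frac{2 \cdot 10^{2}}{3} - \frac{10}{3}\right)\right) - 13391} = \frac{43030}{\left(14 - \left(\frac{2}{3} - \frac{200}{3} - \frac{10}{3}\right)\right) - 13391} = \frac{43030}{\left(14 - - \frac{208}{3}\right) - 13391} = \frac{43030}{\left(14 + \frac{208}{3}\right) - 13391} = \frac{43030}{\frac{250}{3} - 13391} = \frac{43030}{- \frac{39923}{3}} = 43030 \left(- \frac{3}{39923}\right) = - \frac{9930}{3071}$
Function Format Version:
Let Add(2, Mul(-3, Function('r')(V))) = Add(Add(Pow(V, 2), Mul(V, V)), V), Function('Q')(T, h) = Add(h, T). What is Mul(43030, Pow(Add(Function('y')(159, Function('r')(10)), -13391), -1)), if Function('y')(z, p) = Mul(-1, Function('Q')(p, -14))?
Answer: Rational(-9930, 3071) ≈ -3.2335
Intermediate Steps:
Function('Q')(T, h) = Add(T, h)
Function('r')(V) = Add(Rational(2, 3), Mul(Rational(-2, 3), Pow(V, 2)), Mul(Rational(-1, 3), V)) (Function('r')(V) = Add(Rational(2, 3), Mul(Rational(-1, 3), Add(Add(Pow(V, 2), Mul(V, V)), V))) = Add(Rational(2, 3), Mul(Rational(-1, 3), Add(Add(Pow(V, 2), Pow(V, 2)), V))) = Add(Rational(2, 3), Mul(Rational(-1, 3), Add(Mul(2, Pow(V, 2)), V))) = Add(Rational(2, 3), Mul(Rational(-1, 3), Add(V, Mul(2, Pow(V, 2))))) = Add(Rational(2, 3), Add(Mul(Rational(-2, 3), Pow(V, 2)), Mul(Rational(-1, 3), V))) = Add(Rational(2, 3), Mul(Rational(-2, 3), Pow(V, 2)), Mul(Rational(-1, 3), V)))
Function('y')(z, p) = Add(14, Mul(-1, p)) (Function('y')(z, p) = Mul(-1, Add(p, -14)) = Mul(-1, Add(-14, p)) = Add(14, Mul(-1, p)))
Mul(43030, Pow(Add(Function('y')(159, Function('r')(10)), -13391), -1)) = Mul(43030, Pow(Add(Add(14, Mul(-1, Add(Rational(2, 3), Mul(Rational(-2, 3), Pow(10, 2)), Mul(Rational(-1, 3), 10)))), -13391), -1)) = Mul(43030, Pow(Add(Add(14, Mul(-1, Add(Rational(2, 3), Mul(Rational(-2, 3), 100), Rational(-10, 3)))), -13391), -1)) = Mul(43030, Pow(Add(Add(14, Mul(-1, Add(Rational(2, 3), Rational(-200, 3), Rational(-10, 3)))), -13391), -1)) = Mul(43030, Pow(Add(Add(14, Mul(-1, Rational(-208, 3))), -13391), -1)) = Mul(43030, Pow(Add(Add(14, Rational(208, 3)), -13391), -1)) = Mul(43030, Pow(Add(Rational(250, 3), -13391), -1)) = Mul(43030, Pow(Rational(-39923, 3), -1)) = Mul(43030, Rational(-3, 39923)) = Rational(-9930, 3071)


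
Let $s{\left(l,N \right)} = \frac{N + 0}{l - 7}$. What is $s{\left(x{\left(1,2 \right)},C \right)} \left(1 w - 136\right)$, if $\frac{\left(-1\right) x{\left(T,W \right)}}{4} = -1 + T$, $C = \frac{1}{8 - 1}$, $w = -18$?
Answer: $\frac{22}{7} \approx 3.1429$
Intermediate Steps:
$C = \frac{1}{7} \approx 0.14286$
$x{\left(T,W \right)} = 4 - 4 T$ ($x{\left(T,W \right)} = - 4 \left(-1 + T\right) = 4 - 4 T$)
$s{\left(l,N \right)} = \frac{N}{-7 + l}$
$s{\left(x{\left(1,2 \right)},C \right)} \left(1 w - 136\right) = \frac{1}{7 \left(-7 + \left(4 - 4\right)\right)} \left(1 \left(-18\right) - 136\right) = \frac{1}{7 \left(-7 + \left(4 - 4\right)\right)} \left(-18 - 136\right) = \frac{1}{7 \left(-7 + 0\right)} \left(-154\right) = \frac{1}{7 \left(-7\right)} \left(-154\right) = \frac{1}{7} \left(- \frac{1}{7}\right) \left(-154\right) = \left(- \frac{1}{49}\right) \left(-154\right) = \frac{22}{7}$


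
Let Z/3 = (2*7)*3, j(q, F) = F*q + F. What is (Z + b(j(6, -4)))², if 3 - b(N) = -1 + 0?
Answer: 16900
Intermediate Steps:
j(q, F) = F + F*q
b(N) = 4 (b(N) = 3 - (-1 + 0) = 3 - 1*(-1) = 3 + 1 = 4)
Z = 126 (Z = 3*((2*7)*3) = 3*(14*3) = 3*42 = 126)
(Z + b(j(6, -4)))² = (126 + 4)² = 130² = 16900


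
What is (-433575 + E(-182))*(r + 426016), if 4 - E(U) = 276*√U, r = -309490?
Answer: -50522294346 - 32161176*I*√182 ≈ -5.0522e+10 - 4.3388e+8*I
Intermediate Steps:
E(U) = 4 - 276*√U
(-433575 + E(-182))*(r + 426016) = (-433575 + (4 - 276*I*√182))*(-309490 + 426016) = (-433575 + (4 - 276*I*√182))*116526 = (-433571 - 276*I*√182)*116526 = -50522294346 - 32161176*I*√182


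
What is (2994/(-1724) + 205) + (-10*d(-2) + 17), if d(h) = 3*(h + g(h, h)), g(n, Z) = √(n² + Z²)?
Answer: 241587/862 - 60*√2 ≈ 195.41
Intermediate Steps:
g(n, Z) = √(Z² + n²)
d(h) = 3*h + 3*√2*√(h²) (d(h) = 3*(h + √(h² + h²)) = 3*(h + √(2*h²)) = 3*(h + √2*√(h²)) = 3*h + 3*√2*√(h²))
(2994/(-1724) + 205) + (-10*d(-2) + 17) = (2994/(-1724) + 205) + (-10*(3*(-2) + 3*√2*√((-2)²)) + 17) = (2994*(-1/1724) + 205) + (-10*(-6 + 3*√2*√4) + 17) = (-1497/862 + 205) + (-10*(-6 + 3*√2*2) + 17) = 175213/862 + (-10*(-6 + 6*√2) + 17) = 175213/862 + ((60 - 60*√2) + 17) = 175213/862 + (77 - 60*√2) = 241587/862 - 60*√2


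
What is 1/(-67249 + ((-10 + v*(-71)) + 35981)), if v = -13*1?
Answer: -1/30355 ≈ -3.2943e-5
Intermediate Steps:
v = -13
1/(-67249 + ((-10 + v*(-71)) + 35981)) = 1/(-67249 + ((-10 - 13*(-71)) + 35981)) = 1/(-67249 + ((-10 + 923) + 35981)) = 1/(-67249 + (913 + 35981)) = 1/(-67249 + 36894) = 1/(-30355) = -1/30355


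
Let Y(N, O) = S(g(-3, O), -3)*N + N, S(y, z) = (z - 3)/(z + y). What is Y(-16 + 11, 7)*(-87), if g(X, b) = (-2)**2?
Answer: -2175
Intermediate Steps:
g(X, b) = 4
S(y, z) = (-3 + z)/(y + z)
Y(N, O) = -5*N (Y(N, O) = ((-3 - 3)/(4 - 3))*N + N = (-6/1)*N + N = (1*(-6))*N + N = -6*N + N = -5*N)
Y(-16 + 11, 7)*(-87) = -5*(-16 + 11)*(-87) = -5*(-5)*(-87) = 25*(-87) = -2175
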